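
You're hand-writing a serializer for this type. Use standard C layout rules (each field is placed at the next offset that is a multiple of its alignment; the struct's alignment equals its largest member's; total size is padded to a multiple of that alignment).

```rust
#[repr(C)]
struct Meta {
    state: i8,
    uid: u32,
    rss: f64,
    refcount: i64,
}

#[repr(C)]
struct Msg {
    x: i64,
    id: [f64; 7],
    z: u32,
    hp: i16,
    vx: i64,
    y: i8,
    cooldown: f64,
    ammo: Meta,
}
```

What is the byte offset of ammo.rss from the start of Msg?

Meta: 0..1  state  (1B, 1-aligned); 1..4  -- padding (3B); 4..8  uid  (4B, 4-aligned); 8..16  rss  (8B, 8-aligned); 16..24  refcount  (8B, 8-aligned); sizeof = 24, alignof = 8
0..8  x  (8B, 8-aligned)
8..64  id  (56B, 8-aligned)
64..68  z  (4B, 4-aligned)
68..70  hp  (2B, 2-aligned)
70..72  -- padding (2B)
72..80  vx  (8B, 8-aligned)
80..81  y  (1B, 1-aligned)
81..88  -- padding (7B)
88..96  cooldown  (8B, 8-aligned)
96..120  ammo  (24B, 8-aligned)
within Meta: rss at 8
96 + 8 = 104

104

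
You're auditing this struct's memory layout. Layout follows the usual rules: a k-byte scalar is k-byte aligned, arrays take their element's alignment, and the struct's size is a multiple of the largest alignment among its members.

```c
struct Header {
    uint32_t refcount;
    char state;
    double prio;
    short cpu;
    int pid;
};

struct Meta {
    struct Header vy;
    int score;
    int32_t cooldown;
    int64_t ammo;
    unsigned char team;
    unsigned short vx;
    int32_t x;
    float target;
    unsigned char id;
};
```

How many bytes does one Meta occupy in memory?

56 bytes

Header: @0: refcount [4B, align 4] → 4; @4: state [1B, align 1] → 5; +3 pad (align 8); @8: prio [8B, align 8] → 16; @16: cpu [2B, align 2] → 18; +2 pad (align 4); @20: pid [4B, align 4] → 24; size 24, align 8
@0: vy [24B, align 8] → 24
@24: score [4B, align 4] → 28
@28: cooldown [4B, align 4] → 32
@32: ammo [8B, align 8] → 40
@40: team [1B, align 1] → 41
+1 pad (align 2)
@42: vx [2B, align 2] → 44
@44: x [4B, align 4] → 48
@48: target [4B, align 4] → 52
@52: id [1B, align 1] → 53
+3 tail pad (align 8)
size 56, align 8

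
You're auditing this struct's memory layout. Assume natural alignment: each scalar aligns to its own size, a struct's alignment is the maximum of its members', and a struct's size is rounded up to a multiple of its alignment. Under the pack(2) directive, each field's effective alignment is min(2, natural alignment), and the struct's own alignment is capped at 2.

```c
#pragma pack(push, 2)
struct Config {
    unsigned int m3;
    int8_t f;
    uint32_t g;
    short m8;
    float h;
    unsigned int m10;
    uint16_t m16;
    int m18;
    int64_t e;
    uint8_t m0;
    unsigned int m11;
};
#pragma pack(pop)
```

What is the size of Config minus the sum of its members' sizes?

2

0..4  m3  (4B, 2-aligned)
4..5  f  (1B, 1-aligned)
5..6  -- padding (1B)
6..10  g  (4B, 2-aligned)
10..12  m8  (2B, 2-aligned)
12..16  h  (4B, 2-aligned)
16..20  m10  (4B, 2-aligned)
20..22  m16  (2B, 2-aligned)
22..26  m18  (4B, 2-aligned)
26..34  e  (8B, 2-aligned)
34..35  m0  (1B, 1-aligned)
35..36  -- padding (1B)
36..40  m11  (4B, 2-aligned)
sizeof = 40, alignof = 2
data bytes 38, size 40 → padding 2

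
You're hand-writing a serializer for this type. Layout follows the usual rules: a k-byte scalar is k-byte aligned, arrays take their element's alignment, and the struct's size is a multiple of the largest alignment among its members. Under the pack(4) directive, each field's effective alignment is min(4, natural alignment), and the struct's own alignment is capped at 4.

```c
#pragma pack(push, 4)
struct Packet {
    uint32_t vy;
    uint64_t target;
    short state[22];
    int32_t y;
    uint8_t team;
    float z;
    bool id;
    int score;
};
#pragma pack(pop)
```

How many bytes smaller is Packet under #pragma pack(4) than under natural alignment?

natural layout:
  @0: vy [4B, align 4] → 4
  +4 pad (align 8)
  @8: target [8B, align 8] → 16
  @16: state [44B, align 2] → 60
  @60: y [4B, align 4] → 64
  @64: team [1B, align 1] → 65
  +3 pad (align 4)
  @68: z [4B, align 4] → 72
  @72: id [1B, align 1] → 73
  +3 pad (align 4)
  @76: score [4B, align 4] → 80
  size 80, align 8
packed(4) layout:
  @0: vy [4B, align 4] → 4
  @4: target [8B, align 4] → 12
  @12: state [44B, align 2] → 56
  @56: y [4B, align 4] → 60
  @60: team [1B, align 1] → 61
  +3 pad (align 4)
  @64: z [4B, align 4] → 68
  @68: id [1B, align 1] → 69
  +3 pad (align 4)
  @72: score [4B, align 4] → 76
  size 76, align 4
80 − 76 = 4

4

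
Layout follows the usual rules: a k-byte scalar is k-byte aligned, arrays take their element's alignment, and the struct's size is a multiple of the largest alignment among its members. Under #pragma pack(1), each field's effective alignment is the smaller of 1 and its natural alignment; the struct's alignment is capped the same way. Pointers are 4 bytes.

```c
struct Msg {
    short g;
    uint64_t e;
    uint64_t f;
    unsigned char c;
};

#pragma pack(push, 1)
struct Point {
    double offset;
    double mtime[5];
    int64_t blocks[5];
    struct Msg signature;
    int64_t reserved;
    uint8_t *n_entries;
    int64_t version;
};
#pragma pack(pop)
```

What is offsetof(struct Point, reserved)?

120

Msg: @0: g [2B, align 2] → 2; +6 pad (align 8); @8: e [8B, align 8] → 16; @16: f [8B, align 8] → 24; @24: c [1B, align 1] → 25; +7 tail pad (align 8); size 32, align 8
@0: offset [8B, align 1] → 8
@8: mtime [40B, align 1] → 48
@48: blocks [40B, align 1] → 88
@88: signature [32B, align 1] → 120
@120: reserved [8B, align 1] → 128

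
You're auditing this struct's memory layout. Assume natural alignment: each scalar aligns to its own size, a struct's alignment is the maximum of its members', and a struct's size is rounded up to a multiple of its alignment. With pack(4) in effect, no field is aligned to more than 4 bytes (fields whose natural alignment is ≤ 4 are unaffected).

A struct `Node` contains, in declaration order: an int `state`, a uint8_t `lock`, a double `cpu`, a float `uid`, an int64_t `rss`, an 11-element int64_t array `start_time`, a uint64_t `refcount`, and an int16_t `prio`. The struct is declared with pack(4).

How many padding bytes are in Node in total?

5

state at 0 (size 4, align 4) → ends 4
lock at 4 (size 1, align 1) → ends 5
pad 3 to align 4 for cpu
cpu at 8 (size 8, align 4) → ends 16
uid at 16 (size 4, align 4) → ends 20
rss at 20 (size 8, align 4) → ends 28
start_time at 28 (size 88, align 4) → ends 116
refcount at 116 (size 8, align 4) → ends 124
prio at 124 (size 2, align 2) → ends 126
tail pad 2 to reach multiple of 4
total 128 bytes, alignment 4
data bytes 123, size 128 → padding 5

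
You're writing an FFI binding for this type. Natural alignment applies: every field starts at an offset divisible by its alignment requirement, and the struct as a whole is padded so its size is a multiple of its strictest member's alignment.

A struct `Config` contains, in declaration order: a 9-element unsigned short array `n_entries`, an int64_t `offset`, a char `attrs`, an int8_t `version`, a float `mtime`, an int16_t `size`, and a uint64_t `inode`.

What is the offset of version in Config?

0..18  n_entries  (18B, 2-aligned)
18..24  -- padding (6B)
24..32  offset  (8B, 8-aligned)
32..33  attrs  (1B, 1-aligned)
33..34  version  (1B, 1-aligned)

33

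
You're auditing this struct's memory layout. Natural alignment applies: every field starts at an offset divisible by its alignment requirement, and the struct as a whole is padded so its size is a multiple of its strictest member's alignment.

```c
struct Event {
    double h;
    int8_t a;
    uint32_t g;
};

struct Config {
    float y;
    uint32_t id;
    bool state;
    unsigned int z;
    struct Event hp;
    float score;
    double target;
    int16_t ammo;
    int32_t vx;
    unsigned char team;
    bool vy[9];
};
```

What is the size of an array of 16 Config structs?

Event: @0: h [8B, align 8] → 8; @8: a [1B, align 1] → 9; +3 pad (align 4); @12: g [4B, align 4] → 16; size 16, align 8
@0: y [4B, align 4] → 4
@4: id [4B, align 4] → 8
@8: state [1B, align 1] → 9
+3 pad (align 4)
@12: z [4B, align 4] → 16
@16: hp [16B, align 8] → 32
@32: score [4B, align 4] → 36
+4 pad (align 8)
@40: target [8B, align 8] → 48
@48: ammo [2B, align 2] → 50
+2 pad (align 4)
@52: vx [4B, align 4] → 56
@56: team [1B, align 1] → 57
@57: vy [9B, align 1] → 66
+6 tail pad (align 8)
size 72, align 8
array of 16: 16 × 72 = 1152

1152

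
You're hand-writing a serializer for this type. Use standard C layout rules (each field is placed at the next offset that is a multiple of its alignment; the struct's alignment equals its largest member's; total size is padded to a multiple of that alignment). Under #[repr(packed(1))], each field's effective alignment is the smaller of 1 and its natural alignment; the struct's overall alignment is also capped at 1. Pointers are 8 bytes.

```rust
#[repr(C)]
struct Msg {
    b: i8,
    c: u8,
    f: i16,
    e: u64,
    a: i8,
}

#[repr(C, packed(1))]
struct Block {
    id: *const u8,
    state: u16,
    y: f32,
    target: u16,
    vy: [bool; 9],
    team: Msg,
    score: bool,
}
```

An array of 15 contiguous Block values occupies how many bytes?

Msg: b at 0 (size 1, align 1) → ends 1; c at 1 (size 1, align 1) → ends 2; f at 2 (size 2, align 2) → ends 4; pad 4 to align 8 for e; e at 8 (size 8, align 8) → ends 16; a at 16 (size 1, align 1) → ends 17; tail pad 7 to reach multiple of 8; total 24 bytes, alignment 8
id at 0 (size 8, align 1) → ends 8
state at 8 (size 2, align 1) → ends 10
y at 10 (size 4, align 1) → ends 14
target at 14 (size 2, align 1) → ends 16
vy at 16 (size 9, align 1) → ends 25
team at 25 (size 24, align 1) → ends 49
score at 49 (size 1, align 1) → ends 50
total 50 bytes, alignment 1
array of 15: 15 × 50 = 750

750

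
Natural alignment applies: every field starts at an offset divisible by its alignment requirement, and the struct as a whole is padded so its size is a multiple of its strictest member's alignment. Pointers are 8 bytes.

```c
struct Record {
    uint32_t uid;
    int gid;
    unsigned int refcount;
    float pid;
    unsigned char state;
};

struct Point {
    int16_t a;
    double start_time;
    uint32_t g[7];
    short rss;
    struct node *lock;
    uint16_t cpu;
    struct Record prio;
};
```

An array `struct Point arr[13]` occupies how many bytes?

Record: uid at 0 (size 4, align 4) → ends 4; gid at 4 (size 4, align 4) → ends 8; refcount at 8 (size 4, align 4) → ends 12; pid at 12 (size 4, align 4) → ends 16; state at 16 (size 1, align 1) → ends 17; tail pad 3 to reach multiple of 4; total 20 bytes, alignment 4
a at 0 (size 2, align 2) → ends 2
pad 6 to align 8 for start_time
start_time at 8 (size 8, align 8) → ends 16
g at 16 (size 28, align 4) → ends 44
rss at 44 (size 2, align 2) → ends 46
pad 2 to align 8 for lock
lock at 48 (size 8, align 8) → ends 56
cpu at 56 (size 2, align 2) → ends 58
pad 2 to align 4 for prio
prio at 60 (size 20, align 4) → ends 80
total 80 bytes, alignment 8
array of 13: 13 × 80 = 1040

1040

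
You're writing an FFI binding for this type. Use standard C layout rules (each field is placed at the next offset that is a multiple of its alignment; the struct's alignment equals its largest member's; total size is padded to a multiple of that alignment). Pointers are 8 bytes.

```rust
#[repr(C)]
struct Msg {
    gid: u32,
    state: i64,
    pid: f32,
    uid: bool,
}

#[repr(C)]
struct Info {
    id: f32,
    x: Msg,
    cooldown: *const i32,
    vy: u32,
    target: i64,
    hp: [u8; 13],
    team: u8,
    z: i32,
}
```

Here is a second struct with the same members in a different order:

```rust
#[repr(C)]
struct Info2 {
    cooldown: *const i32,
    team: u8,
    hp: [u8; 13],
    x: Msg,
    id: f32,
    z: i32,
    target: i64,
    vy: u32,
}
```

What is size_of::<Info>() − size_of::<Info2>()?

8

Msg: @0: gid [4B, align 4] → 4; +4 pad (align 8); @8: state [8B, align 8] → 16; @16: pid [4B, align 4] → 20; @20: uid [1B, align 1] → 21; +3 tail pad (align 8); size 24, align 8
@0: id [4B, align 4] → 4
+4 pad (align 8)
@8: x [24B, align 8] → 32
@32: cooldown [8B, align 8] → 40
@40: vy [4B, align 4] → 44
+4 pad (align 8)
@48: target [8B, align 8] → 56
@56: hp [13B, align 1] → 69
@69: team [1B, align 1] → 70
+2 pad (align 4)
@72: z [4B, align 4] → 76
+4 tail pad (align 8)
size 80, align 8
— Info2 —
@0: cooldown [8B, align 8] → 8
@8: team [1B, align 1] → 9
@9: hp [13B, align 1] → 22
+2 pad (align 8)
@24: x [24B, align 8] → 48
@48: id [4B, align 4] → 52
@52: z [4B, align 4] → 56
@56: target [8B, align 8] → 64
@64: vy [4B, align 4] → 68
+4 tail pad (align 8)
size 72, align 8
80 − 72 = 8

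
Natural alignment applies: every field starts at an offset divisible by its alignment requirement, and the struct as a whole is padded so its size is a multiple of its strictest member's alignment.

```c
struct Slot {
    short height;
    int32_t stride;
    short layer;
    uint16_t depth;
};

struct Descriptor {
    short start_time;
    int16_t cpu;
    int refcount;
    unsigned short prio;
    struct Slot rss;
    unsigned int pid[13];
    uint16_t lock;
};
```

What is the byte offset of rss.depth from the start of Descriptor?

Slot: 0..2  height  (2B, 2-aligned); 2..4  -- padding (2B); 4..8  stride  (4B, 4-aligned); 8..10  layer  (2B, 2-aligned); 10..12  depth  (2B, 2-aligned); sizeof = 12, alignof = 4
0..2  start_time  (2B, 2-aligned)
2..4  cpu  (2B, 2-aligned)
4..8  refcount  (4B, 4-aligned)
8..10  prio  (2B, 2-aligned)
10..12  -- padding (2B)
12..24  rss  (12B, 4-aligned)
within Slot: depth at 10
12 + 10 = 22

22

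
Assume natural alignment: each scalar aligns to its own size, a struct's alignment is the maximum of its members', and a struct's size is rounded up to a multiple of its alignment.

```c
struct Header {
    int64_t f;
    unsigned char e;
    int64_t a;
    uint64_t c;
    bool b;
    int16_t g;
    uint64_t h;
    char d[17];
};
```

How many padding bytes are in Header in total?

@0: f [8B, align 8] → 8
@8: e [1B, align 1] → 9
+7 pad (align 8)
@16: a [8B, align 8] → 24
@24: c [8B, align 8] → 32
@32: b [1B, align 1] → 33
+1 pad (align 2)
@34: g [2B, align 2] → 36
+4 pad (align 8)
@40: h [8B, align 8] → 48
@48: d [17B, align 1] → 65
+7 tail pad (align 8)
size 72, align 8
data bytes 53, size 72 → padding 19

19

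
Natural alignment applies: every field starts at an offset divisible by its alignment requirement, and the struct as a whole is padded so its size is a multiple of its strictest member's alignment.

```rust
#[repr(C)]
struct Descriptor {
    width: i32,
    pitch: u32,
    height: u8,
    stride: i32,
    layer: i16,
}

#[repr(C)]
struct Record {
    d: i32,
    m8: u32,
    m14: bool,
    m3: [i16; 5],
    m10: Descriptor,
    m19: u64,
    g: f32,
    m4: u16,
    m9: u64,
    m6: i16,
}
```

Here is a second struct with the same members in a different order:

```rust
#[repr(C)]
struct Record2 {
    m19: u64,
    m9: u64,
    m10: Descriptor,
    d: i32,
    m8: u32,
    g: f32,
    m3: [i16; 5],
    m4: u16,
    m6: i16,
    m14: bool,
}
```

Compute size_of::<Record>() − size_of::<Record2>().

8

Descriptor: @0: width [4B, align 4] → 4; @4: pitch [4B, align 4] → 8; @8: height [1B, align 1] → 9; +3 pad (align 4); @12: stride [4B, align 4] → 16; @16: layer [2B, align 2] → 18; +2 tail pad (align 4); size 20, align 4
@0: d [4B, align 4] → 4
@4: m8 [4B, align 4] → 8
@8: m14 [1B, align 1] → 9
+1 pad (align 2)
@10: m3 [10B, align 2] → 20
@20: m10 [20B, align 4] → 40
@40: m19 [8B, align 8] → 48
@48: g [4B, align 4] → 52
@52: m4 [2B, align 2] → 54
+2 pad (align 8)
@56: m9 [8B, align 8] → 64
@64: m6 [2B, align 2] → 66
+6 tail pad (align 8)
size 72, align 8
— Record2 —
@0: m19 [8B, align 8] → 8
@8: m9 [8B, align 8] → 16
@16: m10 [20B, align 4] → 36
@36: d [4B, align 4] → 40
@40: m8 [4B, align 4] → 44
@44: g [4B, align 4] → 48
@48: m3 [10B, align 2] → 58
@58: m4 [2B, align 2] → 60
@60: m6 [2B, align 2] → 62
@62: m14 [1B, align 1] → 63
+1 tail pad (align 8)
size 64, align 8
72 − 64 = 8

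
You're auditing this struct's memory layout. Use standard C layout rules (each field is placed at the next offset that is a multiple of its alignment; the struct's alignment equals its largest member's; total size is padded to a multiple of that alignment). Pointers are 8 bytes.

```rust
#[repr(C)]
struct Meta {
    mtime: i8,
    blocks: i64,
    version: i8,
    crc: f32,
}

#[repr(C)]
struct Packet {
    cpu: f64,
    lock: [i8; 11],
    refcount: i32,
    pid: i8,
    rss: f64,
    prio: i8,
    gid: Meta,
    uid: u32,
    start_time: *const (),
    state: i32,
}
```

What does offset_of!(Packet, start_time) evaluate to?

Meta: @0: mtime [1B, align 1] → 1; +7 pad (align 8); @8: blocks [8B, align 8] → 16; @16: version [1B, align 1] → 17; +3 pad (align 4); @20: crc [4B, align 4] → 24; size 24, align 8
@0: cpu [8B, align 8] → 8
@8: lock [11B, align 1] → 19
+1 pad (align 4)
@20: refcount [4B, align 4] → 24
@24: pid [1B, align 1] → 25
+7 pad (align 8)
@32: rss [8B, align 8] → 40
@40: prio [1B, align 1] → 41
+7 pad (align 8)
@48: gid [24B, align 8] → 72
@72: uid [4B, align 4] → 76
+4 pad (align 8)
@80: start_time [8B, align 8] → 88

80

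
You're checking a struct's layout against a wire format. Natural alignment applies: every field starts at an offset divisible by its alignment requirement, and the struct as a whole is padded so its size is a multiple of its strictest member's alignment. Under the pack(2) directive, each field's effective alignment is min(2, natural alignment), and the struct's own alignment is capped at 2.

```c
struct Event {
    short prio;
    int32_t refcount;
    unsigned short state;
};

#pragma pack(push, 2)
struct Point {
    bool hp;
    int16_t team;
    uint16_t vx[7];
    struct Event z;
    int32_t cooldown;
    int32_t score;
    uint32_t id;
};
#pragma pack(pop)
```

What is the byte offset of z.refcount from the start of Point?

22

Event: prio at 0 (size 2, align 2) → ends 2; pad 2 to align 4 for refcount; refcount at 4 (size 4, align 4) → ends 8; state at 8 (size 2, align 2) → ends 10; tail pad 2 to reach multiple of 4; total 12 bytes, alignment 4
hp at 0 (size 1, align 1) → ends 1
pad 1 to align 2 for team
team at 2 (size 2, align 2) → ends 4
vx at 4 (size 14, align 2) → ends 18
z at 18 (size 12, align 2) → ends 30
within Event: refcount at 4
18 + 4 = 22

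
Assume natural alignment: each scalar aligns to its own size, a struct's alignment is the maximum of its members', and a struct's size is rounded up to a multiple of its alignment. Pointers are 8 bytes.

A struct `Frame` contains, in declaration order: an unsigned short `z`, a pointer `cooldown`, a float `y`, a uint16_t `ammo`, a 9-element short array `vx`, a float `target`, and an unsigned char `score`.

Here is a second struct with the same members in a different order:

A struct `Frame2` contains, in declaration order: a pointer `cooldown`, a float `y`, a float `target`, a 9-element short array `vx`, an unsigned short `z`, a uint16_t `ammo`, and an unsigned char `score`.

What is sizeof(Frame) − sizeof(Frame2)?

8

z at 0 (size 2, align 2) → ends 2
pad 6 to align 8 for cooldown
cooldown at 8 (size 8, align 8) → ends 16
y at 16 (size 4, align 4) → ends 20
ammo at 20 (size 2, align 2) → ends 22
vx at 22 (size 18, align 2) → ends 40
target at 40 (size 4, align 4) → ends 44
score at 44 (size 1, align 1) → ends 45
tail pad 3 to reach multiple of 8
total 48 bytes, alignment 8
— Frame2 —
cooldown at 0 (size 8, align 8) → ends 8
y at 8 (size 4, align 4) → ends 12
target at 12 (size 4, align 4) → ends 16
vx at 16 (size 18, align 2) → ends 34
z at 34 (size 2, align 2) → ends 36
ammo at 36 (size 2, align 2) → ends 38
score at 38 (size 1, align 1) → ends 39
tail pad 1 to reach multiple of 8
total 40 bytes, alignment 8
48 − 40 = 8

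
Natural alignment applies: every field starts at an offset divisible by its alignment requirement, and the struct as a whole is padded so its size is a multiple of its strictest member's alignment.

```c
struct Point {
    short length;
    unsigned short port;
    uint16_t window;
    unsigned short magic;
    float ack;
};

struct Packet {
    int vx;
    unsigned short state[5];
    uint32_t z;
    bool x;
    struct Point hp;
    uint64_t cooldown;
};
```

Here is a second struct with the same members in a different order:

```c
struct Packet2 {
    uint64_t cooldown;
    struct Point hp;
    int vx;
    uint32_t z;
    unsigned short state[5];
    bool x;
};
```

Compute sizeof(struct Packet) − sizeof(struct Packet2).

Point: length at 0 (size 2, align 2) → ends 2; port at 2 (size 2, align 2) → ends 4; window at 4 (size 2, align 2) → ends 6; magic at 6 (size 2, align 2) → ends 8; ack at 8 (size 4, align 4) → ends 12; total 12 bytes, alignment 4
vx at 0 (size 4, align 4) → ends 4
state at 4 (size 10, align 2) → ends 14
pad 2 to align 4 for z
z at 16 (size 4, align 4) → ends 20
x at 20 (size 1, align 1) → ends 21
pad 3 to align 4 for hp
hp at 24 (size 12, align 4) → ends 36
pad 4 to align 8 for cooldown
cooldown at 40 (size 8, align 8) → ends 48
total 48 bytes, alignment 8
— Packet2 —
cooldown at 0 (size 8, align 8) → ends 8
hp at 8 (size 12, align 4) → ends 20
vx at 20 (size 4, align 4) → ends 24
z at 24 (size 4, align 4) → ends 28
state at 28 (size 10, align 2) → ends 38
x at 38 (size 1, align 1) → ends 39
tail pad 1 to reach multiple of 8
total 40 bytes, alignment 8
48 − 40 = 8

8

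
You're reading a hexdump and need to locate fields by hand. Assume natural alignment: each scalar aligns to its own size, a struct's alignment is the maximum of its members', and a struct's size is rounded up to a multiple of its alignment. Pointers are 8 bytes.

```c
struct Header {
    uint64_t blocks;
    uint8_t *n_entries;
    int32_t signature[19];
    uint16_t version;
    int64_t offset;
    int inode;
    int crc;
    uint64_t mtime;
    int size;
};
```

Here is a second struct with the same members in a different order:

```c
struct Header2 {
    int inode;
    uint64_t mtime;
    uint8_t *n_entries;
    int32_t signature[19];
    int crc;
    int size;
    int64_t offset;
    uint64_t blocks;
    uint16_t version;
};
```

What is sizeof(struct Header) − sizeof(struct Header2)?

-8

0..8  blocks  (8B, 8-aligned)
8..16  n_entries  (8B, 8-aligned)
16..92  signature  (76B, 4-aligned)
92..94  version  (2B, 2-aligned)
94..96  -- padding (2B)
96..104  offset  (8B, 8-aligned)
104..108  inode  (4B, 4-aligned)
108..112  crc  (4B, 4-aligned)
112..120  mtime  (8B, 8-aligned)
120..124  size  (4B, 4-aligned)
124..128  -- tail padding (4B)
sizeof = 128, alignof = 8
— Header2 —
0..4  inode  (4B, 4-aligned)
4..8  -- padding (4B)
8..16  mtime  (8B, 8-aligned)
16..24  n_entries  (8B, 8-aligned)
24..100  signature  (76B, 4-aligned)
100..104  crc  (4B, 4-aligned)
104..108  size  (4B, 4-aligned)
108..112  -- padding (4B)
112..120  offset  (8B, 8-aligned)
120..128  blocks  (8B, 8-aligned)
128..130  version  (2B, 2-aligned)
130..136  -- tail padding (6B)
sizeof = 136, alignof = 8
128 − 136 = -8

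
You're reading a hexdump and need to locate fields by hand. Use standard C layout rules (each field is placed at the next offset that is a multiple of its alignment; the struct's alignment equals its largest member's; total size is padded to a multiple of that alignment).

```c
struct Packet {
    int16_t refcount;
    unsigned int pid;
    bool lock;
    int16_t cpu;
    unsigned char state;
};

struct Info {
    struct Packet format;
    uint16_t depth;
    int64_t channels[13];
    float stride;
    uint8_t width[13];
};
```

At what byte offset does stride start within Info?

128

Packet: @0: refcount [2B, align 2] → 2; +2 pad (align 4); @4: pid [4B, align 4] → 8; @8: lock [1B, align 1] → 9; +1 pad (align 2); @10: cpu [2B, align 2] → 12; @12: state [1B, align 1] → 13; +3 tail pad (align 4); size 16, align 4
@0: format [16B, align 4] → 16
@16: depth [2B, align 2] → 18
+6 pad (align 8)
@24: channels [104B, align 8] → 128
@128: stride [4B, align 4] → 132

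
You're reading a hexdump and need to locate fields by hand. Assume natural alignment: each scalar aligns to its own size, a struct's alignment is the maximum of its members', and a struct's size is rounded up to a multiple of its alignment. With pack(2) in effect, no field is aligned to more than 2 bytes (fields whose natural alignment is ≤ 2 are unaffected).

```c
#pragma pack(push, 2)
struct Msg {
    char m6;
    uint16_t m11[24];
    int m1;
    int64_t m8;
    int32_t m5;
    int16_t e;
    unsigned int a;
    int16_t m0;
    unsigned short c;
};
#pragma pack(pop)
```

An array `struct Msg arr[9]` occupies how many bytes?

684

@0: m6 [1B, align 1] → 1
+1 pad (align 2)
@2: m11 [48B, align 2] → 50
@50: m1 [4B, align 2] → 54
@54: m8 [8B, align 2] → 62
@62: m5 [4B, align 2] → 66
@66: e [2B, align 2] → 68
@68: a [4B, align 2] → 72
@72: m0 [2B, align 2] → 74
@74: c [2B, align 2] → 76
size 76, align 2
array of 9: 9 × 76 = 684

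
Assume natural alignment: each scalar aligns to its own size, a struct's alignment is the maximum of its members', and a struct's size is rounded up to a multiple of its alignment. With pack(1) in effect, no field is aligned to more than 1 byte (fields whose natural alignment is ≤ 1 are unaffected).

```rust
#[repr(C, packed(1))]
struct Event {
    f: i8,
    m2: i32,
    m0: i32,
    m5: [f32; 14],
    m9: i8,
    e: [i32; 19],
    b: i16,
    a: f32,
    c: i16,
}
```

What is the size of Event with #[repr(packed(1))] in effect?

150

f at 0 (size 1, align 1) → ends 1
m2 at 1 (size 4, align 1) → ends 5
m0 at 5 (size 4, align 1) → ends 9
m5 at 9 (size 56, align 1) → ends 65
m9 at 65 (size 1, align 1) → ends 66
e at 66 (size 76, align 1) → ends 142
b at 142 (size 2, align 1) → ends 144
a at 144 (size 4, align 1) → ends 148
c at 148 (size 2, align 1) → ends 150
total 150 bytes, alignment 1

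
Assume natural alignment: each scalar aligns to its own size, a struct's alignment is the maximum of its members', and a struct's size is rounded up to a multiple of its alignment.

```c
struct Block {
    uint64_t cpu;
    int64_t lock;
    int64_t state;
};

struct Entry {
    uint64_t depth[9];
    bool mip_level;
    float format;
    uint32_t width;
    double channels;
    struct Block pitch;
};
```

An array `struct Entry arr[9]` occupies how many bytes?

1080

Block: cpu at 0 (size 8, align 8) → ends 8; lock at 8 (size 8, align 8) → ends 16; state at 16 (size 8, align 8) → ends 24; total 24 bytes, alignment 8
depth at 0 (size 72, align 8) → ends 72
mip_level at 72 (size 1, align 1) → ends 73
pad 3 to align 4 for format
format at 76 (size 4, align 4) → ends 80
width at 80 (size 4, align 4) → ends 84
pad 4 to align 8 for channels
channels at 88 (size 8, align 8) → ends 96
pitch at 96 (size 24, align 8) → ends 120
total 120 bytes, alignment 8
array of 9: 9 × 120 = 1080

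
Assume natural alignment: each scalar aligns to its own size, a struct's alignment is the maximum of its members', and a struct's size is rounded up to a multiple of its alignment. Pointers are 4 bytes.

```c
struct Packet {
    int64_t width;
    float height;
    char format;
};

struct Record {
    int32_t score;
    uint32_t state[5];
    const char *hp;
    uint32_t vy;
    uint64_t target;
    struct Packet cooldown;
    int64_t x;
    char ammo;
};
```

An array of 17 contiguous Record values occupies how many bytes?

Packet: 0..8  width  (8B, 8-aligned); 8..12  height  (4B, 4-aligned); 12..13  format  (1B, 1-aligned); 13..16  -- tail padding (3B); sizeof = 16, alignof = 8
0..4  score  (4B, 4-aligned)
4..24  state  (20B, 4-aligned)
24..28  hp  (4B, 4-aligned)
28..32  vy  (4B, 4-aligned)
32..40  target  (8B, 8-aligned)
40..56  cooldown  (16B, 8-aligned)
56..64  x  (8B, 8-aligned)
64..65  ammo  (1B, 1-aligned)
65..72  -- tail padding (7B)
sizeof = 72, alignof = 8
array of 17: 17 × 72 = 1224

1224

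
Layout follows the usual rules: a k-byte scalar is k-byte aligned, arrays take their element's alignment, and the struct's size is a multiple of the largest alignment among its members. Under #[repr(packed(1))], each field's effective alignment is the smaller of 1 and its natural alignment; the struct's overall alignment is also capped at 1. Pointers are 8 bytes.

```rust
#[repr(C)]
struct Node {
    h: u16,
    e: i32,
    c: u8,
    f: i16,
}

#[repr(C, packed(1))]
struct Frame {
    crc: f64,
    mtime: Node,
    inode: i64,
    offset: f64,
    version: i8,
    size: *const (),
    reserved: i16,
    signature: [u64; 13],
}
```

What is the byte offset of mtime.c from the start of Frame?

Node: h at 0 (size 2, align 2) → ends 2; pad 2 to align 4 for e; e at 4 (size 4, align 4) → ends 8; c at 8 (size 1, align 1) → ends 9; pad 1 to align 2 for f; f at 10 (size 2, align 2) → ends 12; total 12 bytes, alignment 4
crc at 0 (size 8, align 1) → ends 8
mtime at 8 (size 12, align 1) → ends 20
within Node: c at 8
8 + 8 = 16

16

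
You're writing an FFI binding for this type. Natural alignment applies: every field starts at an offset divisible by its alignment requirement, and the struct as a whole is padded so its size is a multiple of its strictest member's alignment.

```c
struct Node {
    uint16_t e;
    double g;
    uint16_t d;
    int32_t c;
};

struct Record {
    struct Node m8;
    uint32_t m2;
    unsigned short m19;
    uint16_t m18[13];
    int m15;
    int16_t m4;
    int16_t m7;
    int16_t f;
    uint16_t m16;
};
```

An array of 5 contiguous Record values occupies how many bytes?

Node: @0: e [2B, align 2] → 2; +6 pad (align 8); @8: g [8B, align 8] → 16; @16: d [2B, align 2] → 18; +2 pad (align 4); @20: c [4B, align 4] → 24; size 24, align 8
@0: m8 [24B, align 8] → 24
@24: m2 [4B, align 4] → 28
@28: m19 [2B, align 2] → 30
@30: m18 [26B, align 2] → 56
@56: m15 [4B, align 4] → 60
@60: m4 [2B, align 2] → 62
@62: m7 [2B, align 2] → 64
@64: f [2B, align 2] → 66
@66: m16 [2B, align 2] → 68
+4 tail pad (align 8)
size 72, align 8
array of 5: 5 × 72 = 360

360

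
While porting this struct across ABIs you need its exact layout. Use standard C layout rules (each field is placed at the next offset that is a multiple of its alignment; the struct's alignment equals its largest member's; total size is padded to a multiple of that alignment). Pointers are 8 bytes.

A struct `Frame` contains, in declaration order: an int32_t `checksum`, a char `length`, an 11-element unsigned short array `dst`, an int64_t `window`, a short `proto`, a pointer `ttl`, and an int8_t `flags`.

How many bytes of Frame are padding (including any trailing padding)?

18

@0: checksum [4B, align 4] → 4
@4: length [1B, align 1] → 5
+1 pad (align 2)
@6: dst [22B, align 2] → 28
+4 pad (align 8)
@32: window [8B, align 8] → 40
@40: proto [2B, align 2] → 42
+6 pad (align 8)
@48: ttl [8B, align 8] → 56
@56: flags [1B, align 1] → 57
+7 tail pad (align 8)
size 64, align 8
data bytes 46, size 64 → padding 18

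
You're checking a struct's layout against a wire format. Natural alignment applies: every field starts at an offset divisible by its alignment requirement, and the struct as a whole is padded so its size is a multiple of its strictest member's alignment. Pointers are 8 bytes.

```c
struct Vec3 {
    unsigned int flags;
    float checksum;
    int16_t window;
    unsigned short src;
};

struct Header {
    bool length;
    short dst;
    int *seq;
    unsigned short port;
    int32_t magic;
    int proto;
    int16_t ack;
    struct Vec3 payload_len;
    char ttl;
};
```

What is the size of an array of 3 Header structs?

144

Vec3: flags at 0 (size 4, align 4) → ends 4; checksum at 4 (size 4, align 4) → ends 8; window at 8 (size 2, align 2) → ends 10; src at 10 (size 2, align 2) → ends 12; total 12 bytes, alignment 4
length at 0 (size 1, align 1) → ends 1
pad 1 to align 2 for dst
dst at 2 (size 2, align 2) → ends 4
pad 4 to align 8 for seq
seq at 8 (size 8, align 8) → ends 16
port at 16 (size 2, align 2) → ends 18
pad 2 to align 4 for magic
magic at 20 (size 4, align 4) → ends 24
proto at 24 (size 4, align 4) → ends 28
ack at 28 (size 2, align 2) → ends 30
pad 2 to align 4 for payload_len
payload_len at 32 (size 12, align 4) → ends 44
ttl at 44 (size 1, align 1) → ends 45
tail pad 3 to reach multiple of 8
total 48 bytes, alignment 8
array of 3: 3 × 48 = 144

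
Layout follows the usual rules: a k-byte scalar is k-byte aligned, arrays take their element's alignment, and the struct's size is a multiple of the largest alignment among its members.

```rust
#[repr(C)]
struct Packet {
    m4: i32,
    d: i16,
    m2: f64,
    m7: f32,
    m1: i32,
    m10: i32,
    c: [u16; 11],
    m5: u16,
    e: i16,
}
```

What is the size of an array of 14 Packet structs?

784

m4 at 0 (size 4, align 4) → ends 4
d at 4 (size 2, align 2) → ends 6
pad 2 to align 8 for m2
m2 at 8 (size 8, align 8) → ends 16
m7 at 16 (size 4, align 4) → ends 20
m1 at 20 (size 4, align 4) → ends 24
m10 at 24 (size 4, align 4) → ends 28
c at 28 (size 22, align 2) → ends 50
m5 at 50 (size 2, align 2) → ends 52
e at 52 (size 2, align 2) → ends 54
tail pad 2 to reach multiple of 8
total 56 bytes, alignment 8
array of 14: 14 × 56 = 784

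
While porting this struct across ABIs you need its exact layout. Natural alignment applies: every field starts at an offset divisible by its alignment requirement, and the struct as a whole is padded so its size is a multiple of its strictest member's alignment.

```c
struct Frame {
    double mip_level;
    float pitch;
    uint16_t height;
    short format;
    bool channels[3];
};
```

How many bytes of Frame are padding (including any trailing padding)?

mip_level at 0 (size 8, align 8) → ends 8
pitch at 8 (size 4, align 4) → ends 12
height at 12 (size 2, align 2) → ends 14
format at 14 (size 2, align 2) → ends 16
channels at 16 (size 3, align 1) → ends 19
tail pad 5 to reach multiple of 8
total 24 bytes, alignment 8
data bytes 19, size 24 → padding 5

5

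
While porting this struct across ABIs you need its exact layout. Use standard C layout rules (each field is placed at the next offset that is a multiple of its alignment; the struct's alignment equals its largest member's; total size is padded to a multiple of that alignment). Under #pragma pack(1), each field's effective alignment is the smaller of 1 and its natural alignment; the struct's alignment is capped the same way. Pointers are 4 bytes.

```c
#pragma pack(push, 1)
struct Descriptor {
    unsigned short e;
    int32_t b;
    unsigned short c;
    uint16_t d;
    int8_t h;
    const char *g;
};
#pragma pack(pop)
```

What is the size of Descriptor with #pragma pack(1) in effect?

15

@0: e [2B, align 1] → 2
@2: b [4B, align 1] → 6
@6: c [2B, align 1] → 8
@8: d [2B, align 1] → 10
@10: h [1B, align 1] → 11
@11: g [4B, align 1] → 15
size 15, align 1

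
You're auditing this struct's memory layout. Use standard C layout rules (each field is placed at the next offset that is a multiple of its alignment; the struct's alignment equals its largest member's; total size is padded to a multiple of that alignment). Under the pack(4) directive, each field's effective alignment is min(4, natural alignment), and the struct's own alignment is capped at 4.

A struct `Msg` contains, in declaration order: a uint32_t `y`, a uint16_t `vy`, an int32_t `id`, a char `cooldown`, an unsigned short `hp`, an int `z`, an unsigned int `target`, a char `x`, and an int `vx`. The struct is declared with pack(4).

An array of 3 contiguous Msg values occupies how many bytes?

96

y at 0 (size 4, align 4) → ends 4
vy at 4 (size 2, align 2) → ends 6
pad 2 to align 4 for id
id at 8 (size 4, align 4) → ends 12
cooldown at 12 (size 1, align 1) → ends 13
pad 1 to align 2 for hp
hp at 14 (size 2, align 2) → ends 16
z at 16 (size 4, align 4) → ends 20
target at 20 (size 4, align 4) → ends 24
x at 24 (size 1, align 1) → ends 25
pad 3 to align 4 for vx
vx at 28 (size 4, align 4) → ends 32
total 32 bytes, alignment 4
array of 3: 3 × 32 = 96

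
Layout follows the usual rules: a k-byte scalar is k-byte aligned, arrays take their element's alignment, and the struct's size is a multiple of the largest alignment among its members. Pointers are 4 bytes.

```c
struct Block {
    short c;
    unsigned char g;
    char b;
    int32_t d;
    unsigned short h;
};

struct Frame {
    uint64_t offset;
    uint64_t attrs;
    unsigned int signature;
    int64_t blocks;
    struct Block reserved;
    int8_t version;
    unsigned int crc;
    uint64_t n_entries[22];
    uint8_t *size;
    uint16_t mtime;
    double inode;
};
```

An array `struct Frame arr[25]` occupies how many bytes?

6200

Block: c at 0 (size 2, align 2) → ends 2; g at 2 (size 1, align 1) → ends 3; b at 3 (size 1, align 1) → ends 4; d at 4 (size 4, align 4) → ends 8; h at 8 (size 2, align 2) → ends 10; tail pad 2 to reach multiple of 4; total 12 bytes, alignment 4
offset at 0 (size 8, align 8) → ends 8
attrs at 8 (size 8, align 8) → ends 16
signature at 16 (size 4, align 4) → ends 20
pad 4 to align 8 for blocks
blocks at 24 (size 8, align 8) → ends 32
reserved at 32 (size 12, align 4) → ends 44
version at 44 (size 1, align 1) → ends 45
pad 3 to align 4 for crc
crc at 48 (size 4, align 4) → ends 52
pad 4 to align 8 for n_entries
n_entries at 56 (size 176, align 8) → ends 232
size at 232 (size 4, align 4) → ends 236
mtime at 236 (size 2, align 2) → ends 238
pad 2 to align 8 for inode
inode at 240 (size 8, align 8) → ends 248
total 248 bytes, alignment 8
array of 25: 25 × 248 = 6200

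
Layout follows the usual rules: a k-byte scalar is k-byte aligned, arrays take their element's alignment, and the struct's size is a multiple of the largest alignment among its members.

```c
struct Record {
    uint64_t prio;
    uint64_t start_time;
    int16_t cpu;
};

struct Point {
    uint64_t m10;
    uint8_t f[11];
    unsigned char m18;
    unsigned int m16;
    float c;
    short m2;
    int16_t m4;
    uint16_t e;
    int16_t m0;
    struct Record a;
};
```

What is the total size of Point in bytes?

64

Record: 0..8  prio  (8B, 8-aligned); 8..16  start_time  (8B, 8-aligned); 16..18  cpu  (2B, 2-aligned); 18..24  -- tail padding (6B); sizeof = 24, alignof = 8
0..8  m10  (8B, 8-aligned)
8..19  f  (11B, 1-aligned)
19..20  m18  (1B, 1-aligned)
20..24  m16  (4B, 4-aligned)
24..28  c  (4B, 4-aligned)
28..30  m2  (2B, 2-aligned)
30..32  m4  (2B, 2-aligned)
32..34  e  (2B, 2-aligned)
34..36  m0  (2B, 2-aligned)
36..40  -- padding (4B)
40..64  a  (24B, 8-aligned)
sizeof = 64, alignof = 8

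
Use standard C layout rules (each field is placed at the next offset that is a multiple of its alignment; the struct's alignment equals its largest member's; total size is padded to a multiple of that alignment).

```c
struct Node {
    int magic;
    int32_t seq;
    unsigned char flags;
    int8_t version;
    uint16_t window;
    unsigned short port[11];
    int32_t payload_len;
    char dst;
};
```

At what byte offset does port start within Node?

@0: magic [4B, align 4] → 4
@4: seq [4B, align 4] → 8
@8: flags [1B, align 1] → 9
@9: version [1B, align 1] → 10
@10: window [2B, align 2] → 12
@12: port [22B, align 2] → 34

12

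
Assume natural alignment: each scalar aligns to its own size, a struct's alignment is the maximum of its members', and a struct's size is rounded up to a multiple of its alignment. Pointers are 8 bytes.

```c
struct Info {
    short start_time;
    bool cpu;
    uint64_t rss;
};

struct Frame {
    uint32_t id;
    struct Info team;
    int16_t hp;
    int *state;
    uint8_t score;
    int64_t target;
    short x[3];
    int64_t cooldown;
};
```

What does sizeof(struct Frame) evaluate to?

72 bytes

Info: start_time at 0 (size 2, align 2) → ends 2; cpu at 2 (size 1, align 1) → ends 3; pad 5 to align 8 for rss; rss at 8 (size 8, align 8) → ends 16; total 16 bytes, alignment 8
id at 0 (size 4, align 4) → ends 4
pad 4 to align 8 for team
team at 8 (size 16, align 8) → ends 24
hp at 24 (size 2, align 2) → ends 26
pad 6 to align 8 for state
state at 32 (size 8, align 8) → ends 40
score at 40 (size 1, align 1) → ends 41
pad 7 to align 8 for target
target at 48 (size 8, align 8) → ends 56
x at 56 (size 6, align 2) → ends 62
pad 2 to align 8 for cooldown
cooldown at 64 (size 8, align 8) → ends 72
total 72 bytes, alignment 8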